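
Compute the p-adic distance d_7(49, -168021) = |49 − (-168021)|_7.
d_7(49, -168021) = 1/16807

Step 1 — x − y = 49 − (-168021) = 168070. Step 2 — v_7(168070) = 5 (factor: 168070 = (7^5 · 10); the sign does not affect v_p). Step 3 — |x − y|_7 = 7^{-5} = 1/16807.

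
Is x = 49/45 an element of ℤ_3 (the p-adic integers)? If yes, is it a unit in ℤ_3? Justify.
x ∉ ℤ_3 (v_3(x) = -2 < 0)

ℤ_3 = {x ∈ ℚ_3 : v_3(x) ≥ 0} and ℤ_3^× = {x ∈ ℤ_3 : v_3(x) = 0}. Here v_3(49/45) = v_3(num) − v_3(den) = -2; compare against these criteria.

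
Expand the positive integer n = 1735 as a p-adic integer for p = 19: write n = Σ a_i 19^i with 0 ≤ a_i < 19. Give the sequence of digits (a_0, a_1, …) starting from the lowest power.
(a_0, a_1, …) = (6, 15, 4)

Repeated division by 19 gives the digits low-to-high: 1735 = 6 + 15·19^1 + 4·19^2. Digit sequence: (6, 15, 4).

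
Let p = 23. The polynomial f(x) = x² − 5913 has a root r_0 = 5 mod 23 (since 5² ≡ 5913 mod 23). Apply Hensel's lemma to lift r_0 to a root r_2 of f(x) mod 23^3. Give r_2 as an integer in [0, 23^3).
r_2 = 5249 (mod 12167)

Hensel's recurrence: r_{i+1} = r_i − f(r_i)·(f′(r_i))^{-1} mod 23^{i+2}, with f′(x) = 2x. Iterate:
  r_0 = 5 (mod 23)
  r_1 = 488 (mod 529)
  r_2 = 5249 (mod 12167)
Final: r_2 = 5249, and one checks f(r_2) ≡ 0 mod 23^3.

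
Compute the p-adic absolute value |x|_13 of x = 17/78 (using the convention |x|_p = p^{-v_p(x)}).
|17/78|_13 = 13

Step 1 — compute v_13(x) by factoring powers of 13 out of the numerator and denominator: v_13(17/78) = -1. Step 2 — apply |x|_p = p^{-v_p(x)} = 13^{1} = 13.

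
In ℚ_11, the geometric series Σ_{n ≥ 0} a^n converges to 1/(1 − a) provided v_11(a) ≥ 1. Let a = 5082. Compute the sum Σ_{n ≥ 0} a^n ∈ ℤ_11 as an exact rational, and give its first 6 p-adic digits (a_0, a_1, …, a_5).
Σ a^n = 1/(1 − a) = -1/5081;  first 6 digits = (1, 0, 9, 3, 4, 6)

v_11(a) = 2 ≥ 1, so the series converges in ℤ_11 to 1/(1 − a) = 1/(1 − 5082) = -1/5081. Expand this rational in ℤ_11: compute digits iteratively via d_i = x_i mod 11, x_{i+1} = (x_i − d_i)/11. The first 6 digits are (1, 0, 9, 3, 4, 6).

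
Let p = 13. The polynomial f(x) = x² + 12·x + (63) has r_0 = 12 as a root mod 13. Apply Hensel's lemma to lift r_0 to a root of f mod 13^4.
r_3 = 17198 (mod 28561)

Hensel: r_{i+1} = r_i − f(r_i)·(f′(r_i))^{-1} mod 13^{i+2}, f′(x) = 2x + 12. Iterate:
  r_0 = 12 (mod 13)
  r_1 = 129 (mod 169)
  r_2 = 1819 (mod 2197)
  r_3 = 17198 (mod 28561)
Final: r = 17198 satisfies f(r) ≡ 0 mod 13^4.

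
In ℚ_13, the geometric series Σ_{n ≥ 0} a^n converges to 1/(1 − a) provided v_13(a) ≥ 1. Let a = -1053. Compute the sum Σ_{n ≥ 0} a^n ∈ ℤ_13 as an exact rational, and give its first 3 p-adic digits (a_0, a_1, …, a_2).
Σ a^n = 1/(1 − a) = 1/1054;  first 3 digits = (1, 10, 2)

v_13(a) = 1 ≥ 1, so the series converges in ℤ_13 to 1/(1 − a) = 1/(1 − (-1053)) = 1/1054. Expand this rational in ℤ_13: compute digits iteratively via d_i = x_i mod 13, x_{i+1} = (x_i − d_i)/13. The first 3 digits are (1, 10, 2).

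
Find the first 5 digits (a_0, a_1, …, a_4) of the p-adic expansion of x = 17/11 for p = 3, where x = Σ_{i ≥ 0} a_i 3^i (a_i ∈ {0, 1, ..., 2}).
(a_0, …, a_4) = (1, 1, 0, 1, 1)

v_3(17/11) = 0 (numerator and denominator both coprime to 3), so x ∈ ℤ_3^×. Compute digits iteratively via a_i = x_i mod 3, x_{i+1} = (x_i − a_i)/3, with x_0 = x:
  x_0 = 17/11;  a_0 = 1;  x_1 = (x_0 − 1)/3 = 2/11
  x_1 = 2/11;  a_1 = 1;  x_2 = (x_1 − 1)/3 = -3/11
  x_2 = -3/11;  a_2 = 0;  x_3 = (x_2 − 0)/3 = -1/11
  x_3 = -1/11;  a_3 = 1;  x_4 = (x_3 − 1)/3 = -4/11
  x_4 = -4/11;  a_4 = 1;  x_5 = (x_4 − 1)/3 = -5/11
Digits: (1, 1, 0, 1, 1).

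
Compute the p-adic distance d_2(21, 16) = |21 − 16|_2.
d_2(21, 16) = 1

Step 1 — x − y = 21 − 16 = 5. Step 2 — v_2(5) = 0 (factor: 5 = (2^0 · 5); the sign does not affect v_p). Step 3 — |x − y|_2 = 2^{0} = 1.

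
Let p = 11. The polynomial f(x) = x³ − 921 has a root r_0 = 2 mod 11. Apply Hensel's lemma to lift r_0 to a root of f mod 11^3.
r_2 = 673 (mod 1331)

Hensel: r_{i+1} = r_i − f(r_i)/f′(r_i) mod 11^{i+2}, where f′(x) = 3x². Iterate:
  r_0 = 2 (mod 11)
  r_1 = 68 (mod 121)
  r_2 = 673 (mod 1331)
Final: r = 673 with f(r) ≡ 0 mod 11^3.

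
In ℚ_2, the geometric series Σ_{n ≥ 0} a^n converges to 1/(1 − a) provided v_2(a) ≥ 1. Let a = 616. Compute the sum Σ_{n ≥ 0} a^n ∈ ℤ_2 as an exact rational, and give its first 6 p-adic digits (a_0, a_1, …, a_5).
Σ a^n = 1/(1 − a) = -1/615;  first 6 digits = (1, 0, 0, 1, 0, 1)

v_2(a) = 3 ≥ 1, so the series converges in ℤ_2 to 1/(1 − a) = 1/(1 − 616) = -1/615. Expand this rational in ℤ_2: compute digits iteratively via d_i = x_i mod 2, x_{i+1} = (x_i − d_i)/2. The first 6 digits are (1, 0, 0, 1, 0, 1).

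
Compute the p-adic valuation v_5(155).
v_5(155) = 1

v_5(n) is the largest exponent k such that 5^k divides n. Factor out: 155 = 5^1 · 31. (Sign doesn't affect v_p.) So v_5(155) = 1.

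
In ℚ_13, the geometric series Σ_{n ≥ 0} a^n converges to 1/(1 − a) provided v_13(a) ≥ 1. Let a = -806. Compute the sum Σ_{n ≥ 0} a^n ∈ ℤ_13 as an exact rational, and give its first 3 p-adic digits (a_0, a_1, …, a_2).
Σ a^n = 1/(1 − a) = 1/807;  first 3 digits = (1, 3, 4)

v_13(a) = 1 ≥ 1, so the series converges in ℤ_13 to 1/(1 − a) = 1/(1 − (-806)) = 1/807. Expand this rational in ℤ_13: compute digits iteratively via d_i = x_i mod 13, x_{i+1} = (x_i − d_i)/13. The first 3 digits are (1, 3, 4).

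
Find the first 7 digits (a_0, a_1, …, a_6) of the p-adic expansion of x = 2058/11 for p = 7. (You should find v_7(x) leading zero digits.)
(a_0, …, a_6) = (0, 0, 0, 5, 0, 5, 5)

v_7(2058/11) = 3, so a_0 = ... = a_2 = 0. Factor out: x = 7^3 · u with u = 6/11 a unit in ℤ_7. Expand u iteratively via a_{v+i} = u_i mod 7, u_{i+1} = (u_i − a_{v+i})/7:
  u_0 = 6/11;  a_3 = 5;  u_1 = (u_0 − 5)/7 = -7/11
  u_1 = -7/11;  a_4 = 0;  u_2 = (u_1 − 0)/7 = -1/11
  u_2 = -1/11;  a_5 = 5;  u_3 = (u_2 − 5)/7 = -8/11
  u_3 = -8/11;  a_6 = 5;  u_4 = (u_3 − 5)/7 = -9/11
Digits: (0, 0, 0, 5, 0, 5, 5).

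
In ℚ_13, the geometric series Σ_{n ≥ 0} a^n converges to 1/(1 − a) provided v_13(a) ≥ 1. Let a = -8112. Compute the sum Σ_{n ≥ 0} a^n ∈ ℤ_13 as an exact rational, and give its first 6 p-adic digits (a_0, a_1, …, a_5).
Σ a^n = 1/(1 − a) = 1/8113;  first 6 digits = (1, 0, 4, 9, 2, 8)

v_13(a) = 2 ≥ 1, so the series converges in ℤ_13 to 1/(1 − a) = 1/(1 − (-8112)) = 1/8113. Expand this rational in ℤ_13: compute digits iteratively via d_i = x_i mod 13, x_{i+1} = (x_i − d_i)/13. The first 6 digits are (1, 0, 4, 9, 2, 8).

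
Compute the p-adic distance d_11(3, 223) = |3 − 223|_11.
d_11(3, 223) = 1/11

Step 1 — x − y = 3 − 223 = -220. Step 2 — v_11(-220) = 1 (factor: -220 = −(11^1 · 20); the sign does not affect v_p). Step 3 — |x − y|_11 = 11^{-1} = 1/11.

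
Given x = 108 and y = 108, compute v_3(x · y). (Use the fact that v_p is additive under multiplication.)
v_3(11664) = 6

v_p(x) = 3 (factor: 108 = 3^3 · 4); v_p(y) = 3 (factor: 108 = 3^3 · 4). Additivity: v_p(xy) = v_p(x) + v_p(y) = 3 + 3 = 6. (Direct check: xy = 11664 = 3^6 · (16).)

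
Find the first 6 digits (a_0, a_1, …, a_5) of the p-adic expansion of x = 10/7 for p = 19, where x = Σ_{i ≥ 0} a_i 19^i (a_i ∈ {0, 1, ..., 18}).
(a_0, …, a_5) = (15, 2, 8, 5, 16, 10)

v_19(10/7) = 0 (numerator and denominator both coprime to 19), so x ∈ ℤ_19^×. Compute digits iteratively via a_i = x_i mod 19, x_{i+1} = (x_i − a_i)/19, with x_0 = x:
  x_0 = 10/7;  a_0 = 15;  x_1 = (x_0 − 15)/19 = -5/7
  x_1 = -5/7;  a_1 = 2;  x_2 = (x_1 − 2)/19 = -1/7
  x_2 = -1/7;  a_2 = 8;  x_3 = (x_2 − 8)/19 = -3/7
  x_3 = -3/7;  a_3 = 5;  x_4 = (x_3 − 5)/19 = -2/7
  x_4 = -2/7;  a_4 = 16;  x_5 = (x_4 − 16)/19 = -6/7
  x_5 = -6/7;  a_5 = 10;  x_6 = (x_5 − 10)/19 = -4/7
Digits: (15, 2, 8, 5, 16, 10).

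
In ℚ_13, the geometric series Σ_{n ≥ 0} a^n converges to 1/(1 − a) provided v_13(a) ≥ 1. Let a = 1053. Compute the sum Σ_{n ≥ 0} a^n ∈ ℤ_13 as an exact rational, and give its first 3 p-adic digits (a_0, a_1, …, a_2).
Σ a^n = 1/(1 − a) = -1/1052;  first 3 digits = (1, 3, 2)

v_13(a) = 1 ≥ 1, so the series converges in ℤ_13 to 1/(1 − a) = 1/(1 − 1053) = -1/1052. Expand this rational in ℤ_13: compute digits iteratively via d_i = x_i mod 13, x_{i+1} = (x_i − d_i)/13. The first 3 digits are (1, 3, 2).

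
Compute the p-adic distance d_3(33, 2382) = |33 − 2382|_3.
d_3(33, 2382) = 1/81

Step 1 — x − y = 33 − 2382 = -2349. Step 2 — v_3(-2349) = 4 (factor: -2349 = −(3^4 · 29); the sign does not affect v_p). Step 3 — |x − y|_3 = 3^{-4} = 1/81.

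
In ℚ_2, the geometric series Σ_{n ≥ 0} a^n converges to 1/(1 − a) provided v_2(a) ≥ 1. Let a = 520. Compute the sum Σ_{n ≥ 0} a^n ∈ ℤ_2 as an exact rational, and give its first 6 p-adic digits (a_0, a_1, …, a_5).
Σ a^n = 1/(1 − a) = -1/519;  first 6 digits = (1, 0, 0, 1, 0, 0)

v_2(a) = 3 ≥ 1, so the series converges in ℤ_2 to 1/(1 − a) = 1/(1 − 520) = -1/519. Expand this rational in ℤ_2: compute digits iteratively via d_i = x_i mod 2, x_{i+1} = (x_i − d_i)/2. The first 6 digits are (1, 0, 0, 1, 0, 0).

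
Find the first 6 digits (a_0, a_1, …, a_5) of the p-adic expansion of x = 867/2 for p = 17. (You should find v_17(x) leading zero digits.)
(a_0, …, a_5) = (0, 0, 10, 8, 8, 8)

v_17(867/2) = 2, so a_0 = ... = a_1 = 0. Factor out: x = 17^2 · u with u = 3/2 a unit in ℤ_17. Expand u iteratively via a_{v+i} = u_i mod 17, u_{i+1} = (u_i − a_{v+i})/17:
  u_0 = 3/2;  a_2 = 10;  u_1 = (u_0 − 10)/17 = -1/2
  u_1 = -1/2;  a_3 = 8;  u_2 = (u_1 − 8)/17 = -1/2
  u_2 = -1/2;  a_4 = 8;  u_3 = (u_2 − 8)/17 = -1/2
  u_3 = -1/2;  a_5 = 8;  u_4 = (u_3 − 8)/17 = -1/2
Digits: (0, 0, 10, 8, 8, 8).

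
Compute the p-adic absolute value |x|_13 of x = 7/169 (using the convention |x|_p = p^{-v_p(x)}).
|7/169|_13 = 169

Step 1 — compute v_13(x) by factoring powers of 13 out of the numerator and denominator: v_13(7/169) = -2. Step 2 — apply |x|_p = p^{-v_p(x)} = 13^{2} = 169.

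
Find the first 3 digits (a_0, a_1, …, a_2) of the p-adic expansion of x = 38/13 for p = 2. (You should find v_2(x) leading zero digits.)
(a_0, …, a_2) = (0, 1, 1)

v_2(38/13) = 1, so a_0 = ... = a_0 = 0. Factor out: x = 2^1 · u with u = 19/13 a unit in ℤ_2. Expand u iteratively via a_{v+i} = u_i mod 2, u_{i+1} = (u_i − a_{v+i})/2:
  u_0 = 19/13;  a_1 = 1;  u_1 = (u_0 − 1)/2 = 3/13
  u_1 = 3/13;  a_2 = 1;  u_2 = (u_1 − 1)/2 = -5/13
Digits: (0, 1, 1).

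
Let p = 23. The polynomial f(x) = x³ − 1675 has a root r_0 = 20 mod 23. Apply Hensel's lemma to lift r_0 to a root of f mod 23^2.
r_1 = 158 (mod 529)

Hensel: r_{i+1} = r_i − f(r_i)/f′(r_i) mod 23^{i+2}, where f′(x) = 3x². Iterate:
  r_0 = 20 (mod 23)
  r_1 = 158 (mod 529)
Final: r = 158 with f(r) ≡ 0 mod 23^2.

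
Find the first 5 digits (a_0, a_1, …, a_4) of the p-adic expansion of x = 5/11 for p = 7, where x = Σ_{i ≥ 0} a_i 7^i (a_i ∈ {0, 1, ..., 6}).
(a_0, …, a_4) = (3, 6, 1, 1, 3)

v_7(5/11) = 0 (numerator and denominator both coprime to 7), so x ∈ ℤ_7^×. Compute digits iteratively via a_i = x_i mod 7, x_{i+1} = (x_i − a_i)/7, with x_0 = x:
  x_0 = 5/11;  a_0 = 3;  x_1 = (x_0 − 3)/7 = -4/11
  x_1 = -4/11;  a_1 = 6;  x_2 = (x_1 − 6)/7 = -10/11
  x_2 = -10/11;  a_2 = 1;  x_3 = (x_2 − 1)/7 = -3/11
  x_3 = -3/11;  a_3 = 1;  x_4 = (x_3 − 1)/7 = -2/11
  x_4 = -2/11;  a_4 = 3;  x_5 = (x_4 − 3)/7 = -5/11
Digits: (3, 6, 1, 1, 3).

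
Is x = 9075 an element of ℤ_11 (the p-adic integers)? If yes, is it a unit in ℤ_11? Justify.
x ∈ ℤ_11 but not a unit; v_11(x) = 2 > 0

ℤ_11 = {x ∈ ℚ_11 : v_11(x) ≥ 0} and ℤ_11^× = {x ∈ ℤ_11 : v_11(x) = 0}. Here v_11(9075) = v_11(num) − v_11(den) = 2; compare against these criteria.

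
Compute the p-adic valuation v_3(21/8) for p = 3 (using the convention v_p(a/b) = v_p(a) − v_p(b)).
v_3(21/8) = 1

Factor powers of 3 from the numerator and denominator of the reduced fraction: 21 = 3^1 · 7 and 8 = 3^0 · 8. Apply v_p(a/b) = v_p(a) − v_p(b): v_3(21/8) = 1 − 0 = 1.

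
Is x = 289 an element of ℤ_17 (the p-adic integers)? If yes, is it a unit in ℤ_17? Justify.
x ∈ ℤ_17 but not a unit; v_17(x) = 2 > 0

ℤ_17 = {x ∈ ℚ_17 : v_17(x) ≥ 0} and ℤ_17^× = {x ∈ ℤ_17 : v_17(x) = 0}. Here v_17(289) = v_17(num) − v_17(den) = 2; compare against these criteria.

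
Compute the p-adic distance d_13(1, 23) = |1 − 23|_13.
d_13(1, 23) = 1

Step 1 — x − y = 1 − 23 = -22. Step 2 — v_13(-22) = 0 (factor: -22 = −(13^0 · 22); the sign does not affect v_p). Step 3 — |x − y|_13 = 13^{0} = 1.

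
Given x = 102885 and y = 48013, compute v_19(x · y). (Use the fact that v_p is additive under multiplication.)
v_19(4939817505) = 6

v_p(x) = 3 (factor: 102885 = 19^3 · 15); v_p(y) = 3 (factor: 48013 = 19^3 · 7). Additivity: v_p(xy) = v_p(x) + v_p(y) = 3 + 3 = 6. (Direct check: xy = 4939817505 = 19^6 · (105).)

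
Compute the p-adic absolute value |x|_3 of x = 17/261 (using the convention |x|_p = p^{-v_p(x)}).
|17/261|_3 = 9

Step 1 — compute v_3(x) by factoring powers of 3 out of the numerator and denominator: v_3(17/261) = -2. Step 2 — apply |x|_p = p^{-v_p(x)} = 3^{2} = 9.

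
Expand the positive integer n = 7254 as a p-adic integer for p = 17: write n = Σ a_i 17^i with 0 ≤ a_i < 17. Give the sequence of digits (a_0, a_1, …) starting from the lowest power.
(a_0, a_1, …) = (12, 1, 8, 1)

Repeated division by 17 gives the digits low-to-high: 7254 = 12 + 1·17^1 + 8·17^2 + 1·17^3. Digit sequence: (12, 1, 8, 1).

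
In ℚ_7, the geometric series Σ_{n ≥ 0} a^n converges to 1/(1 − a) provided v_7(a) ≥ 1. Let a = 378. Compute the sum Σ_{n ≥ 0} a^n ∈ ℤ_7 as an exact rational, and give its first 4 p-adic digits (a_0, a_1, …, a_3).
Σ a^n = 1/(1 − a) = -1/377;  first 4 digits = (1, 5, 4, 3)

v_7(a) = 1 ≥ 1, so the series converges in ℤ_7 to 1/(1 − a) = 1/(1 − 378) = -1/377. Expand this rational in ℤ_7: compute digits iteratively via d_i = x_i mod 7, x_{i+1} = (x_i − d_i)/7. The first 4 digits are (1, 5, 4, 3).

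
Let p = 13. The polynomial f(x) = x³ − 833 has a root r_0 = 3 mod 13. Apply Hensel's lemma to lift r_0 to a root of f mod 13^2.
r_1 = 133 (mod 169)

Hensel: r_{i+1} = r_i − f(r_i)/f′(r_i) mod 13^{i+2}, where f′(x) = 3x². Iterate:
  r_0 = 3 (mod 13)
  r_1 = 133 (mod 169)
Final: r = 133 with f(r) ≡ 0 mod 13^2.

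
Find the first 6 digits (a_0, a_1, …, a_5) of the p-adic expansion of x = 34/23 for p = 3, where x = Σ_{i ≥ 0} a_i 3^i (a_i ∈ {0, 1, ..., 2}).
(a_0, …, a_5) = (2, 1, 0, 0, 1, 2)

v_3(34/23) = 0 (numerator and denominator both coprime to 3), so x ∈ ℤ_3^×. Compute digits iteratively via a_i = x_i mod 3, x_{i+1} = (x_i − a_i)/3, with x_0 = x:
  x_0 = 34/23;  a_0 = 2;  x_1 = (x_0 − 2)/3 = -4/23
  x_1 = -4/23;  a_1 = 1;  x_2 = (x_1 − 1)/3 = -9/23
  x_2 = -9/23;  a_2 = 0;  x_3 = (x_2 − 0)/3 = -3/23
  x_3 = -3/23;  a_3 = 0;  x_4 = (x_3 − 0)/3 = -1/23
  x_4 = -1/23;  a_4 = 1;  x_5 = (x_4 − 1)/3 = -8/23
  x_5 = -8/23;  a_5 = 2;  x_6 = (x_5 − 2)/3 = -18/23
Digits: (2, 1, 0, 0, 1, 2).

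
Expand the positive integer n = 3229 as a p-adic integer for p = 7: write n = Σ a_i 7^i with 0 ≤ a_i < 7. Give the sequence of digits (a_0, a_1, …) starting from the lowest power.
(a_0, a_1, …) = (2, 6, 2, 2, 1)

Repeated division by 7 gives the digits low-to-high: 3229 = 2 + 6·7^1 + 2·7^2 + 2·7^3 + 1·7^4. Digit sequence: (2, 6, 2, 2, 1).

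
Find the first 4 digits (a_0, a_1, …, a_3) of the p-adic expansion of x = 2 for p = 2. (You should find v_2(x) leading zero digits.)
(a_0, …, a_3) = (0, 1, 0, 0)

v_2(2) = 1, so a_0 = ... = a_0 = 0. Factor out: x = 2^1 · u with u = 1 a unit in ℤ_2. Expand u iteratively via a_{v+i} = u_i mod 2, u_{i+1} = (u_i − a_{v+i})/2:
  u_0 = 1;  a_1 = 1;  u_1 = (u_0 − 1)/2 = 0
  u_1 = 0;  a_2 = 0;  u_2 = (u_1 − 0)/2 = 0
  u_2 = 0;  a_3 = 0;  u_3 = (u_2 − 0)/2 = 0
Digits: (0, 1, 0, 0).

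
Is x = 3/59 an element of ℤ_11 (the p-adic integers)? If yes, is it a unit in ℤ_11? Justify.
x ∈ ℤ_11^× (unit); v_11(x) = 0

ℤ_11 = {x ∈ ℚ_11 : v_11(x) ≥ 0} and ℤ_11^× = {x ∈ ℤ_11 : v_11(x) = 0}. Here v_11(3/59) = v_11(num) − v_11(den) = 0; compare against these criteria.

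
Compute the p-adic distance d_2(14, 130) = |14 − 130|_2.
d_2(14, 130) = 1/4

Step 1 — x − y = 14 − 130 = -116. Step 2 — v_2(-116) = 2 (factor: -116 = −(2^2 · 29); the sign does not affect v_p). Step 3 — |x − y|_2 = 2^{-2} = 1/4.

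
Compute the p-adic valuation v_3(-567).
v_3(-567) = 4

v_3(n) is the largest exponent k such that 3^k divides n. Factor out: -567 = -3^4 · 7. (Sign doesn't affect v_p.) So v_3(-567) = 4.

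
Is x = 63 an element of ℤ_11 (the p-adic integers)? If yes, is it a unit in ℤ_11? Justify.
x ∈ ℤ_11^× (unit); v_11(x) = 0

ℤ_11 = {x ∈ ℚ_11 : v_11(x) ≥ 0} and ℤ_11^× = {x ∈ ℤ_11 : v_11(x) = 0}. Here v_11(63) = v_11(num) − v_11(den) = 0; compare against these criteria.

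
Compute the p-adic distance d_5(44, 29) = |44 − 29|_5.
d_5(44, 29) = 1/5

Step 1 — x − y = 44 − 29 = 15. Step 2 — v_5(15) = 1 (factor: 15 = (5^1 · 3); the sign does not affect v_p). Step 3 — |x − y|_5 = 5^{-1} = 1/5.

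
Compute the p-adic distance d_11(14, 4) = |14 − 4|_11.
d_11(14, 4) = 1

Step 1 — x − y = 14 − 4 = 10. Step 2 — v_11(10) = 0 (factor: 10 = (11^0 · 10); the sign does not affect v_p). Step 3 — |x − y|_11 = 11^{0} = 1.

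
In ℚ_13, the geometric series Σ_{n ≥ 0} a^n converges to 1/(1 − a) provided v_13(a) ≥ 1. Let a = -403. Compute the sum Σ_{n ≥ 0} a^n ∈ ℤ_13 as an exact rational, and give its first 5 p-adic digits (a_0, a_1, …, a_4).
Σ a^n = 1/(1 − a) = 1/404;  first 5 digits = (1, 8, 9, 0, 3)

v_13(a) = 1 ≥ 1, so the series converges in ℤ_13 to 1/(1 − a) = 1/(1 − (-403)) = 1/404. Expand this rational in ℤ_13: compute digits iteratively via d_i = x_i mod 13, x_{i+1} = (x_i − d_i)/13. The first 5 digits are (1, 8, 9, 0, 3).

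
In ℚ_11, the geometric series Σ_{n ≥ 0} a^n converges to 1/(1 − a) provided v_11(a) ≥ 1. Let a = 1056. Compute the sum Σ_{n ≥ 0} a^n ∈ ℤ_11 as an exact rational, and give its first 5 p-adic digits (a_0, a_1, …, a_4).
Σ a^n = 1/(1 − a) = -1/1055;  first 5 digits = (1, 8, 6, 8, 1)

v_11(a) = 1 ≥ 1, so the series converges in ℤ_11 to 1/(1 − a) = 1/(1 − 1056) = -1/1055. Expand this rational in ℤ_11: compute digits iteratively via d_i = x_i mod 11, x_{i+1} = (x_i − d_i)/11. The first 5 digits are (1, 8, 6, 8, 1).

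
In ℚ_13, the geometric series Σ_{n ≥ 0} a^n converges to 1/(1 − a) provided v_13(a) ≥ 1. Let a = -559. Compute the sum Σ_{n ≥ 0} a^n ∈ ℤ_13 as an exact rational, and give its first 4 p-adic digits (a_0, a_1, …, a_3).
Σ a^n = 1/(1 − a) = 1/560;  first 4 digits = (1, 9, 12, 12)

v_13(a) = 1 ≥ 1, so the series converges in ℤ_13 to 1/(1 − a) = 1/(1 − (-559)) = 1/560. Expand this rational in ℤ_13: compute digits iteratively via d_i = x_i mod 13, x_{i+1} = (x_i − d_i)/13. The first 4 digits are (1, 9, 12, 12).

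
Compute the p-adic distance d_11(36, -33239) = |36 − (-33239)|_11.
d_11(36, -33239) = 1/1331

Step 1 — x − y = 36 − (-33239) = 33275. Step 2 — v_11(33275) = 3 (factor: 33275 = (11^3 · 25); the sign does not affect v_p). Step 3 — |x − y|_11 = 11^{-3} = 1/1331.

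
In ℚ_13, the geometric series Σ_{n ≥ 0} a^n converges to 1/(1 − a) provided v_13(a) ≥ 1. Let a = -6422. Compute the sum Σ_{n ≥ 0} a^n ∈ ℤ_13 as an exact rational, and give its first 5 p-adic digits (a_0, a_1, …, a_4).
Σ a^n = 1/(1 − a) = 1/6423;  first 5 digits = (1, 0, 1, 10, 0)

v_13(a) = 2 ≥ 1, so the series converges in ℤ_13 to 1/(1 − a) = 1/(1 − (-6422)) = 1/6423. Expand this rational in ℤ_13: compute digits iteratively via d_i = x_i mod 13, x_{i+1} = (x_i − d_i)/13. The first 5 digits are (1, 0, 1, 10, 0).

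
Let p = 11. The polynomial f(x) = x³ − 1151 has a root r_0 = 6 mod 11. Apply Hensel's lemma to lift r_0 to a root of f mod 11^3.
r_2 = 567 (mod 1331)

Hensel: r_{i+1} = r_i − f(r_i)/f′(r_i) mod 11^{i+2}, where f′(x) = 3x². Iterate:
  r_0 = 6 (mod 11)
  r_1 = 83 (mod 121)
  r_2 = 567 (mod 1331)
Final: r = 567 with f(r) ≡ 0 mod 11^3.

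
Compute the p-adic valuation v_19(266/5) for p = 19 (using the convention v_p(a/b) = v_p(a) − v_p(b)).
v_19(266/5) = 1

Factor powers of 19 from the numerator and denominator of the reduced fraction: 266 = 19^1 · 14 and 5 = 19^0 · 5. Apply v_p(a/b) = v_p(a) − v_p(b): v_19(266/5) = 1 − 0 = 1.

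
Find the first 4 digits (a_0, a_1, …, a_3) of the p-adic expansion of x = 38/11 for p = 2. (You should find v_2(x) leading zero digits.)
(a_0, …, a_3) = (0, 1, 0, 0)

v_2(38/11) = 1, so a_0 = ... = a_0 = 0. Factor out: x = 2^1 · u with u = 19/11 a unit in ℤ_2. Expand u iteratively via a_{v+i} = u_i mod 2, u_{i+1} = (u_i − a_{v+i})/2:
  u_0 = 19/11;  a_1 = 1;  u_1 = (u_0 − 1)/2 = 4/11
  u_1 = 4/11;  a_2 = 0;  u_2 = (u_1 − 0)/2 = 2/11
  u_2 = 2/11;  a_3 = 0;  u_3 = (u_2 − 0)/2 = 1/11
Digits: (0, 1, 0, 0).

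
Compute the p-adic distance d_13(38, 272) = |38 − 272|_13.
d_13(38, 272) = 1/13

Step 1 — x − y = 38 − 272 = -234. Step 2 — v_13(-234) = 1 (factor: -234 = −(13^1 · 18); the sign does not affect v_p). Step 3 — |x − y|_13 = 13^{-1} = 1/13.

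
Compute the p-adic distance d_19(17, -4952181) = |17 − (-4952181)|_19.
d_19(17, -4952181) = 1/2476099

Step 1 — x − y = 17 − (-4952181) = 4952198. Step 2 — v_19(4952198) = 5 (factor: 4952198 = (19^5 · 2); the sign does not affect v_p). Step 3 — |x − y|_19 = 19^{-5} = 1/2476099.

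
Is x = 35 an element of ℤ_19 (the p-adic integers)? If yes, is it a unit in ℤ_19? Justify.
x ∈ ℤ_19^× (unit); v_19(x) = 0

ℤ_19 = {x ∈ ℚ_19 : v_19(x) ≥ 0} and ℤ_19^× = {x ∈ ℤ_19 : v_19(x) = 0}. Here v_19(35) = v_19(num) − v_19(den) = 0; compare against these criteria.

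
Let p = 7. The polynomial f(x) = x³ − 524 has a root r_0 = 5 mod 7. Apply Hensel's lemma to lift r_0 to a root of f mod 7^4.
r_3 = 2035 (mod 2401)

Hensel: r_{i+1} = r_i − f(r_i)/f′(r_i) mod 7^{i+2}, where f′(x) = 3x². Iterate:
  r_0 = 5 (mod 7)
  r_1 = 26 (mod 49)
  r_2 = 320 (mod 343)
  r_3 = 2035 (mod 2401)
Final: r = 2035 with f(r) ≡ 0 mod 7^4.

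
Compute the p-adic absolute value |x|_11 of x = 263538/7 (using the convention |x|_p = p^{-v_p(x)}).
|263538/7|_11 = 1/14641

Step 1 — compute v_11(x) by factoring powers of 11 out of the numerator and denominator: v_11(263538/7) = 4. Step 2 — apply |x|_p = p^{-v_p(x)} = 11^{-4} = 1/14641.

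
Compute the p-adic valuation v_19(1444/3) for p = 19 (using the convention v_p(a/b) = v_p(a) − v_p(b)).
v_19(1444/3) = 2

Factor powers of 19 from the numerator and denominator of the reduced fraction: 1444 = 19^2 · 4 and 3 = 19^0 · 3. Apply v_p(a/b) = v_p(a) − v_p(b): v_19(1444/3) = 2 − 0 = 2.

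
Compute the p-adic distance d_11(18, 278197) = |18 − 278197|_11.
d_11(18, 278197) = 1/14641

Step 1 — x − y = 18 − 278197 = -278179. Step 2 — v_11(-278179) = 4 (factor: -278179 = −(11^4 · 19); the sign does not affect v_p). Step 3 — |x − y|_11 = 11^{-4} = 1/14641.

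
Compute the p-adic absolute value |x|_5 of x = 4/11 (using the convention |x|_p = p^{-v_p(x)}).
|4/11|_5 = 1

Step 1 — compute v_5(x) by factoring powers of 5 out of the numerator and denominator: v_5(4/11) = 0. Step 2 — apply |x|_p = p^{-v_p(x)} = 5^{0} = 1.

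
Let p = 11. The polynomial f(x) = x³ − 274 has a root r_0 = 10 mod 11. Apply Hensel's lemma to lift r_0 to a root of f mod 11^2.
r_1 = 10 (mod 121)

Hensel: r_{i+1} = r_i − f(r_i)/f′(r_i) mod 11^{i+2}, where f′(x) = 3x². Iterate:
  r_0 = 10 (mod 11)
  r_1 = 10 (mod 121)
Final: r = 10 with f(r) ≡ 0 mod 11^2.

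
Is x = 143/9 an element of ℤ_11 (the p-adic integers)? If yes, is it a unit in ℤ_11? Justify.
x ∈ ℤ_11 but not a unit; v_11(x) = 1 > 0

ℤ_11 = {x ∈ ℚ_11 : v_11(x) ≥ 0} and ℤ_11^× = {x ∈ ℤ_11 : v_11(x) = 0}. Here v_11(143/9) = v_11(num) − v_11(den) = 1; compare against these criteria.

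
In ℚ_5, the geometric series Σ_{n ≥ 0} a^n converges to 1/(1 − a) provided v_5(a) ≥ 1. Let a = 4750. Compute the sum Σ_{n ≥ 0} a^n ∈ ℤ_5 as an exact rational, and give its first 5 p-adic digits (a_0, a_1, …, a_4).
Σ a^n = 1/(1 − a) = -1/4749;  first 5 digits = (1, 0, 0, 3, 2)

v_5(a) = 3 ≥ 1, so the series converges in ℤ_5 to 1/(1 − a) = 1/(1 − 4750) = -1/4749. Expand this rational in ℤ_5: compute digits iteratively via d_i = x_i mod 5, x_{i+1} = (x_i − d_i)/5. The first 5 digits are (1, 0, 0, 3, 2).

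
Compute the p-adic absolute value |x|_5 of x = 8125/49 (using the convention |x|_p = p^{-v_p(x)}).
|8125/49|_5 = 1/625

Step 1 — compute v_5(x) by factoring powers of 5 out of the numerator and denominator: v_5(8125/49) = 4. Step 2 — apply |x|_p = p^{-v_p(x)} = 5^{-4} = 1/625.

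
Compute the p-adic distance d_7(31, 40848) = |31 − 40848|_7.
d_7(31, 40848) = 1/2401

Step 1 — x − y = 31 − 40848 = -40817. Step 2 — v_7(-40817) = 4 (factor: -40817 = −(7^4 · 17); the sign does not affect v_p). Step 3 — |x − y|_7 = 7^{-4} = 1/2401.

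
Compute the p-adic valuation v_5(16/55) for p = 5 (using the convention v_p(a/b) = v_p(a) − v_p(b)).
v_5(16/55) = -1

Factor powers of 5 from the numerator and denominator of the reduced fraction: 16 = 5^0 · 16 and 55 = 5^1 · 11. Apply v_p(a/b) = v_p(a) − v_p(b): v_5(16/55) = 0 − 1 = -1.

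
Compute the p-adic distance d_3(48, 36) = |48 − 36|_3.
d_3(48, 36) = 1/3

Step 1 — x − y = 48 − 36 = 12. Step 2 — v_3(12) = 1 (factor: 12 = (3^1 · 4); the sign does not affect v_p). Step 3 — |x − y|_3 = 3^{-1} = 1/3.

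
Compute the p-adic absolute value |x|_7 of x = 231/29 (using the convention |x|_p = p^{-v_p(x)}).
|231/29|_7 = 1/7

Step 1 — compute v_7(x) by factoring powers of 7 out of the numerator and denominator: v_7(231/29) = 1. Step 2 — apply |x|_p = p^{-v_p(x)} = 7^{-1} = 1/7.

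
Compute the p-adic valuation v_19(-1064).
v_19(-1064) = 1

v_19(n) is the largest exponent k such that 19^k divides n. Factor out: -1064 = -19^1 · 56. (Sign doesn't affect v_p.) So v_19(-1064) = 1.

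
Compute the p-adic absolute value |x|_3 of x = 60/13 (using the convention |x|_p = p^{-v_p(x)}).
|60/13|_3 = 1/3

Step 1 — compute v_3(x) by factoring powers of 3 out of the numerator and denominator: v_3(60/13) = 1. Step 2 — apply |x|_p = p^{-v_p(x)} = 3^{-1} = 1/3.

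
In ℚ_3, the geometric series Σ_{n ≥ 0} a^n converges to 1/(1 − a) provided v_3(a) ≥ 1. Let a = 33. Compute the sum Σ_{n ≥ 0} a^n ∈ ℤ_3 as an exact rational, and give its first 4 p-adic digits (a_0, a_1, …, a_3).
Σ a^n = 1/(1 − a) = -1/32;  first 4 digits = (1, 2, 1, 1)

v_3(a) = 1 ≥ 1, so the series converges in ℤ_3 to 1/(1 − a) = 1/(1 − 33) = -1/32. Expand this rational in ℤ_3: compute digits iteratively via d_i = x_i mod 3, x_{i+1} = (x_i − d_i)/3. The first 4 digits are (1, 2, 1, 1).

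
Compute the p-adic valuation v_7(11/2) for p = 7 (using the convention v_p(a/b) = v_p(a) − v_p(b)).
v_7(11/2) = 0

Factor powers of 7 from the numerator and denominator of the reduced fraction: 11 = 7^0 · 11 and 2 = 7^0 · 2. Apply v_p(a/b) = v_p(a) − v_p(b): v_7(11/2) = 0 − 0 = 0.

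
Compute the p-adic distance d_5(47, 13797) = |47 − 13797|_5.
d_5(47, 13797) = 1/625

Step 1 — x − y = 47 − 13797 = -13750. Step 2 — v_5(-13750) = 4 (factor: -13750 = −(5^4 · 22); the sign does not affect v_p). Step 3 — |x − y|_5 = 5^{-4} = 1/625.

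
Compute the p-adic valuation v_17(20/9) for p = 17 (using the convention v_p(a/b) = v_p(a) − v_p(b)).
v_17(20/9) = 0

Factor powers of 17 from the numerator and denominator of the reduced fraction: 20 = 17^0 · 20 and 9 = 17^0 · 9. Apply v_p(a/b) = v_p(a) − v_p(b): v_17(20/9) = 0 − 0 = 0.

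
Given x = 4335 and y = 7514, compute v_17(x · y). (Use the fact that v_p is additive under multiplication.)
v_17(32573190) = 4

v_p(x) = 2 (factor: 4335 = 17^2 · 15); v_p(y) = 2 (factor: 7514 = 17^2 · 26). Additivity: v_p(xy) = v_p(x) + v_p(y) = 2 + 2 = 4. (Direct check: xy = 32573190 = 17^4 · (390).)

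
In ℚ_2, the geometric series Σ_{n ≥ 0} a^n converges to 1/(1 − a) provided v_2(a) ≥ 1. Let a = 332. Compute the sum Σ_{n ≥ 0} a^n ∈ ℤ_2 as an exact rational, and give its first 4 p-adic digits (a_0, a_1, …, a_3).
Σ a^n = 1/(1 − a) = -1/331;  first 4 digits = (1, 0, 1, 1)

v_2(a) = 2 ≥ 1, so the series converges in ℤ_2 to 1/(1 − a) = 1/(1 − 332) = -1/331. Expand this rational in ℤ_2: compute digits iteratively via d_i = x_i mod 2, x_{i+1} = (x_i − d_i)/2. The first 4 digits are (1, 0, 1, 1).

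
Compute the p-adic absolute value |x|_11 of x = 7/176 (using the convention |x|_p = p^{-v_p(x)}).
|7/176|_11 = 11

Step 1 — compute v_11(x) by factoring powers of 11 out of the numerator and denominator: v_11(7/176) = -1. Step 2 — apply |x|_p = p^{-v_p(x)} = 11^{1} = 11.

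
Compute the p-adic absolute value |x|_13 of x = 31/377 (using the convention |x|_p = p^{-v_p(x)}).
|31/377|_13 = 13

Step 1 — compute v_13(x) by factoring powers of 13 out of the numerator and denominator: v_13(31/377) = -1. Step 2 — apply |x|_p = p^{-v_p(x)} = 13^{1} = 13.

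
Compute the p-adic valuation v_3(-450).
v_3(-450) = 2

v_3(n) is the largest exponent k such that 3^k divides n. Factor out: -450 = -3^2 · 50. (Sign doesn't affect v_p.) So v_3(-450) = 2.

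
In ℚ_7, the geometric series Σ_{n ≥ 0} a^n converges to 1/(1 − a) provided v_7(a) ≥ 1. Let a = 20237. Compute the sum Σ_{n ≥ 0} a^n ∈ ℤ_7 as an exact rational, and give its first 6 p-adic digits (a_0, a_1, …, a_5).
Σ a^n = 1/(1 − a) = -1/20236;  first 6 digits = (1, 0, 0, 3, 1, 1)

v_7(a) = 3 ≥ 1, so the series converges in ℤ_7 to 1/(1 − a) = 1/(1 − 20237) = -1/20236. Expand this rational in ℤ_7: compute digits iteratively via d_i = x_i mod 7, x_{i+1} = (x_i − d_i)/7. The first 6 digits are (1, 0, 0, 3, 1, 1).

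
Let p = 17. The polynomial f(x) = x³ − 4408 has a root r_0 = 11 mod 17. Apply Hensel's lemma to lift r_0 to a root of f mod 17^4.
r_3 = 43344 (mod 83521)

Hensel: r_{i+1} = r_i − f(r_i)/f′(r_i) mod 17^{i+2}, where f′(x) = 3x². Iterate:
  r_0 = 11 (mod 17)
  r_1 = 283 (mod 289)
  r_2 = 4040 (mod 4913)
  r_3 = 43344 (mod 83521)
Final: r = 43344 with f(r) ≡ 0 mod 17^4.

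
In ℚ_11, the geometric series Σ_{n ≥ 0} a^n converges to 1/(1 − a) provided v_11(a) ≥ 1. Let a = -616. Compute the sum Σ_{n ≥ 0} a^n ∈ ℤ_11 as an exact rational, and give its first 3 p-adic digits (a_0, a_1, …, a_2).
Σ a^n = 1/(1 − a) = 1/617;  first 3 digits = (1, 10, 6)

v_11(a) = 1 ≥ 1, so the series converges in ℤ_11 to 1/(1 − a) = 1/(1 − (-616)) = 1/617. Expand this rational in ℤ_11: compute digits iteratively via d_i = x_i mod 11, x_{i+1} = (x_i − d_i)/11. The first 3 digits are (1, 10, 6).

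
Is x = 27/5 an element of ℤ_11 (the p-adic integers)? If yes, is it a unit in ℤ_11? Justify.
x ∈ ℤ_11^× (unit); v_11(x) = 0

ℤ_11 = {x ∈ ℚ_11 : v_11(x) ≥ 0} and ℤ_11^× = {x ∈ ℤ_11 : v_11(x) = 0}. Here v_11(27/5) = v_11(num) − v_11(den) = 0; compare against these criteria.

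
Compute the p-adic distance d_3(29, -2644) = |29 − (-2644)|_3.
d_3(29, -2644) = 1/243

Step 1 — x − y = 29 − (-2644) = 2673. Step 2 — v_3(2673) = 5 (factor: 2673 = (3^5 · 11); the sign does not affect v_p). Step 3 — |x − y|_3 = 3^{-5} = 1/243.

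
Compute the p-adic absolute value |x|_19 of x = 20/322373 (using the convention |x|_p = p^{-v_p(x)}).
|20/322373|_19 = 6859

Step 1 — compute v_19(x) by factoring powers of 19 out of the numerator and denominator: v_19(20/322373) = -3. Step 2 — apply |x|_p = p^{-v_p(x)} = 19^{3} = 6859.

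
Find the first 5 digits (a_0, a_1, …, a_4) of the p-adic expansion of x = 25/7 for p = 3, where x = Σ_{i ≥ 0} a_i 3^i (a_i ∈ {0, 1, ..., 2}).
(a_0, …, a_4) = (1, 0, 2, 2, 0)

v_3(25/7) = 0 (numerator and denominator both coprime to 3), so x ∈ ℤ_3^×. Compute digits iteratively via a_i = x_i mod 3, x_{i+1} = (x_i − a_i)/3, with x_0 = x:
  x_0 = 25/7;  a_0 = 1;  x_1 = (x_0 − 1)/3 = 6/7
  x_1 = 6/7;  a_1 = 0;  x_2 = (x_1 − 0)/3 = 2/7
  x_2 = 2/7;  a_2 = 2;  x_3 = (x_2 − 2)/3 = -4/7
  x_3 = -4/7;  a_3 = 2;  x_4 = (x_3 − 2)/3 = -6/7
  x_4 = -6/7;  a_4 = 0;  x_5 = (x_4 − 0)/3 = -2/7
Digits: (1, 0, 2, 2, 0).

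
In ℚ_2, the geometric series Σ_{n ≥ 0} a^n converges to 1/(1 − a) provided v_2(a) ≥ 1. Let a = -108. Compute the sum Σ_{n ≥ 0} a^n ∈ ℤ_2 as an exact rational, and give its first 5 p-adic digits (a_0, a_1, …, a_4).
Σ a^n = 1/(1 − a) = 1/109;  first 5 digits = (1, 0, 1, 0, 0)

v_2(a) = 2 ≥ 1, so the series converges in ℤ_2 to 1/(1 − a) = 1/(1 − (-108)) = 1/109. Expand this rational in ℤ_2: compute digits iteratively via d_i = x_i mod 2, x_{i+1} = (x_i − d_i)/2. The first 5 digits are (1, 0, 1, 0, 0).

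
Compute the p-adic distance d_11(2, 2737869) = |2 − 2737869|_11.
d_11(2, 2737869) = 1/161051

Step 1 — x − y = 2 − 2737869 = -2737867. Step 2 — v_11(-2737867) = 5 (factor: -2737867 = −(11^5 · 17); the sign does not affect v_p). Step 3 — |x − y|_11 = 11^{-5} = 1/161051.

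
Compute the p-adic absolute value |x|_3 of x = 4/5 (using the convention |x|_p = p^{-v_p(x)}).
|4/5|_3 = 1

Step 1 — compute v_3(x) by factoring powers of 3 out of the numerator and denominator: v_3(4/5) = 0. Step 2 — apply |x|_p = p^{-v_p(x)} = 3^{0} = 1.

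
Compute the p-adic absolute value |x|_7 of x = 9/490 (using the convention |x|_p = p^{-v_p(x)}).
|9/490|_7 = 49

Step 1 — compute v_7(x) by factoring powers of 7 out of the numerator and denominator: v_7(9/490) = -2. Step 2 — apply |x|_p = p^{-v_p(x)} = 7^{2} = 49.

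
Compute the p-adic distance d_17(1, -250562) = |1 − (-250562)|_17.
d_17(1, -250562) = 1/83521

Step 1 — x − y = 1 − (-250562) = 250563. Step 2 — v_17(250563) = 4 (factor: 250563 = (17^4 · 3); the sign does not affect v_p). Step 3 — |x − y|_17 = 17^{-4} = 1/83521.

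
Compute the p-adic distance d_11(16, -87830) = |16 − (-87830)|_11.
d_11(16, -87830) = 1/14641

Step 1 — x − y = 16 − (-87830) = 87846. Step 2 — v_11(87846) = 4 (factor: 87846 = (11^4 · 6); the sign does not affect v_p). Step 3 — |x − y|_11 = 11^{-4} = 1/14641.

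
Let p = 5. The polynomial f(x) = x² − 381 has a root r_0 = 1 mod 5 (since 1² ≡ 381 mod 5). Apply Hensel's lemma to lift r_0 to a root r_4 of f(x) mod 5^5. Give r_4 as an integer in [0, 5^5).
r_4 = 2266 (mod 3125)

Hensel's recurrence: r_{i+1} = r_i − f(r_i)·(f′(r_i))^{-1} mod 5^{i+2}, with f′(x) = 2x. Iterate:
  r_0 = 1 (mod 5)
  r_1 = 16 (mod 25)
  r_2 = 16 (mod 125)
  r_3 = 391 (mod 625)
  r_4 = 2266 (mod 3125)
Final: r_4 = 2266, and one checks f(r_4) ≡ 0 mod 5^5.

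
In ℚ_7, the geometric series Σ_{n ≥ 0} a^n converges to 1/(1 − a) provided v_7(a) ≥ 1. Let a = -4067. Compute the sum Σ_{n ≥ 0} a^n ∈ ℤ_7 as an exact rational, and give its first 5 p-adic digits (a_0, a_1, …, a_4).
Σ a^n = 1/(1 − a) = 1/4068;  first 5 digits = (1, 0, 1, 2, 6)

v_7(a) = 2 ≥ 1, so the series converges in ℤ_7 to 1/(1 − a) = 1/(1 − (-4067)) = 1/4068. Expand this rational in ℤ_7: compute digits iteratively via d_i = x_i mod 7, x_{i+1} = (x_i − d_i)/7. The first 5 digits are (1, 0, 1, 2, 6).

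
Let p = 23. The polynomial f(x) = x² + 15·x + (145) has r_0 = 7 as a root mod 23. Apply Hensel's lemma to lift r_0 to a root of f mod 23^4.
r_3 = 254847 (mod 279841)

Hensel: r_{i+1} = r_i − f(r_i)·(f′(r_i))^{-1} mod 23^{i+2}, f′(x) = 2x + 15. Iterate:
  r_0 = 7 (mod 23)
  r_1 = 398 (mod 529)
  r_2 = 11507 (mod 12167)
  r_3 = 254847 (mod 279841)
Final: r = 254847 satisfies f(r) ≡ 0 mod 23^4.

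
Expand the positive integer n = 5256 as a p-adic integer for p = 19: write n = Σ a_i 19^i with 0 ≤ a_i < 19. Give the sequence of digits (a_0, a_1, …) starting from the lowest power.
(a_0, a_1, …) = (12, 10, 14)

Repeated division by 19 gives the digits low-to-high: 5256 = 12 + 10·19^1 + 14·19^2. Digit sequence: (12, 10, 14).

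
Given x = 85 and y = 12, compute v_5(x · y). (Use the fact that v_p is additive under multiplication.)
v_5(1020) = 1

v_p(x) = 1 (factor: 85 = 5^1 · 17); v_p(y) = 0 (factor: 12 = 5^0 · 12). Additivity: v_p(xy) = v_p(x) + v_p(y) = 1 + 0 = 1. (Direct check: xy = 1020 = 5^1 · (204).)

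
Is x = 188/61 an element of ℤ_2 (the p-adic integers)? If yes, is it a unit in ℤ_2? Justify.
x ∈ ℤ_2 but not a unit; v_2(x) = 2 > 0

ℤ_2 = {x ∈ ℚ_2 : v_2(x) ≥ 0} and ℤ_2^× = {x ∈ ℤ_2 : v_2(x) = 0}. Here v_2(188/61) = v_2(num) − v_2(den) = 2; compare against these criteria.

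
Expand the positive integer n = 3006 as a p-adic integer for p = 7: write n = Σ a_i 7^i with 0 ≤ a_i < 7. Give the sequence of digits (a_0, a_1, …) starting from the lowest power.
(a_0, a_1, …) = (3, 2, 5, 1, 1)

Repeated division by 7 gives the digits low-to-high: 3006 = 3 + 2·7^1 + 5·7^2 + 1·7^3 + 1·7^4. Digit sequence: (3, 2, 5, 1, 1).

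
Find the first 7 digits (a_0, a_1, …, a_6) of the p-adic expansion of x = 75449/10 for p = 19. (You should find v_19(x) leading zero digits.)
(a_0, …, a_6) = (0, 0, 0, 3, 17, 1, 17)

v_19(75449/10) = 3, so a_0 = ... = a_2 = 0. Factor out: x = 19^3 · u with u = 11/10 a unit in ℤ_19. Expand u iteratively via a_{v+i} = u_i mod 19, u_{i+1} = (u_i − a_{v+i})/19:
  u_0 = 11/10;  a_3 = 3;  u_1 = (u_0 − 3)/19 = -1/10
  u_1 = -1/10;  a_4 = 17;  u_2 = (u_1 − 17)/19 = -9/10
  u_2 = -9/10;  a_5 = 1;  u_3 = (u_2 − 1)/19 = -1/10
  u_3 = -1/10;  a_6 = 17;  u_4 = (u_3 − 17)/19 = -9/10
Digits: (0, 0, 0, 3, 17, 1, 17).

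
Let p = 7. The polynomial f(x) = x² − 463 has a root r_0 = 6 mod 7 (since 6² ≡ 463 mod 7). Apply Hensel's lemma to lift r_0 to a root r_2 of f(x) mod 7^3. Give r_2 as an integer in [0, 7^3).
r_2 = 209 (mod 343)

Hensel's recurrence: r_{i+1} = r_i − f(r_i)·(f′(r_i))^{-1} mod 7^{i+2}, with f′(x) = 2x. Iterate:
  r_0 = 6 (mod 7)
  r_1 = 13 (mod 49)
  r_2 = 209 (mod 343)
Final: r_2 = 209, and one checks f(r_2) ≡ 0 mod 7^3.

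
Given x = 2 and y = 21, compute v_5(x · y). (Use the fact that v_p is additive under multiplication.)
v_5(42) = 0

v_p(x) = 0 (factor: 2 = 5^0 · 2); v_p(y) = 0 (factor: 21 = 5^0 · 21). Additivity: v_p(xy) = v_p(x) + v_p(y) = 0 + 0 = 0. (Direct check: xy = 42 = 5^0 · (42).)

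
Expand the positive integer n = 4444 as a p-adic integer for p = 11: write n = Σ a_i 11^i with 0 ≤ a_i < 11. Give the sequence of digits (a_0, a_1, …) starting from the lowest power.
(a_0, a_1, …) = (0, 8, 3, 3)

Repeated division by 11 gives the digits low-to-high: 4444 = 8·11^1 + 3·11^2 + 3·11^3. Digit sequence: (0, 8, 3, 3).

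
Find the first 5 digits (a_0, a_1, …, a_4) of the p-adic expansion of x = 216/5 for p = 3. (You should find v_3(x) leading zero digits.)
(a_0, …, a_4) = (0, 0, 0, 1, 2)

v_3(216/5) = 3, so a_0 = ... = a_2 = 0. Factor out: x = 3^3 · u with u = 8/5 a unit in ℤ_3. Expand u iteratively via a_{v+i} = u_i mod 3, u_{i+1} = (u_i − a_{v+i})/3:
  u_0 = 8/5;  a_3 = 1;  u_1 = (u_0 − 1)/3 = 1/5
  u_1 = 1/5;  a_4 = 2;  u_2 = (u_1 − 2)/3 = -3/5
Digits: (0, 0, 0, 1, 2).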